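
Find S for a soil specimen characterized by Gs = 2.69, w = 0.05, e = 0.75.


Using S = Gs * w / e
S = 2.69 * 0.05 / 0.75
S = 0.1793


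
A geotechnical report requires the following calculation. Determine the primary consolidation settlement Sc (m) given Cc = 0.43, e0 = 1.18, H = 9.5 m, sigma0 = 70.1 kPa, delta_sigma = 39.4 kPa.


Result: 0.363 m

Derivation:
Using Sc = Cc * H / (1 + e0) * log10((sigma0 + delta_sigma) / sigma0)
Stress ratio = (70.1 + 39.4) / 70.1 = 1.56205
log10(1.56205) = 0.193696
Cc * H / (1 + e0) = 0.43 * 9.5 / (1 + 1.18) = 1.87385
Sc = 1.87385 * 0.193696
Sc = 0.363 m


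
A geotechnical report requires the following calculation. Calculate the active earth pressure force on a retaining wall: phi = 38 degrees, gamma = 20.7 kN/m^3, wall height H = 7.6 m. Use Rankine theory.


Compute active earth pressure coefficient:
Ka = tan^2(45 - phi/2) = tan^2(26.0) = 0.237883
Compute active force:
Pa = 0.5 * Ka * gamma * H^2
Pa = 0.5 * 0.237883 * 20.7 * 7.6^2
Pa = 142.21 kN/m


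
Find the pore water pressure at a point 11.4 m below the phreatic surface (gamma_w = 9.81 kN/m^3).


Using u = gamma_w * h_w
u = 9.81 * 11.4
u = 111.83 kPa


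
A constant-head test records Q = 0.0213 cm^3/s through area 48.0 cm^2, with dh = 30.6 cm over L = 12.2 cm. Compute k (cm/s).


Result: 0.000177 cm/s

Derivation:
Compute hydraulic gradient:
i = dh / L = 30.6 / 12.2 = 2.5082
Then apply Darcy's law:
k = Q / (A * i)
k = 0.0213 / (48.0 * 2.5082)
k = 0.0213 / 120.393
k = 0.000177 cm/s


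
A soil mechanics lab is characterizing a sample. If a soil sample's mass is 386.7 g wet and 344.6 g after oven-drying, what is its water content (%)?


Using w = (m_wet - m_dry) / m_dry * 100
m_wet - m_dry = 386.7 - 344.6 = 42.1 g
w = 42.1 / 344.6 * 100
w = 12.22 %


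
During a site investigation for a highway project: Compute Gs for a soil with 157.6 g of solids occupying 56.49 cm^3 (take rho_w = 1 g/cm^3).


Result: 2.79

Derivation:
Using Gs = m_s / (V_s * rho_w)
Since rho_w = 1 g/cm^3:
Gs = 157.6 / 56.49
Gs = 2.79


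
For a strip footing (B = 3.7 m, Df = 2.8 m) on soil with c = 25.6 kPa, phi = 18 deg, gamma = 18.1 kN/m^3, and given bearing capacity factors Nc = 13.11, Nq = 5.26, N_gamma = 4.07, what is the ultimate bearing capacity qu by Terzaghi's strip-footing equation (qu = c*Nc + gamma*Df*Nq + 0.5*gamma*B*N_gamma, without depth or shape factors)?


Compute qu = c*Nc + gamma*Df*Nq + 0.5*gamma*B*N_gamma
Term 1: 25.6 * 13.11 = 335.616
Term 2: 18.1 * 2.8 * 5.26 = 266.5768
Term 3: 0.5 * 18.1 * 3.7 * 4.07 = 136.28395
qu = 335.616 + 266.5768 + 136.28395
qu = 738.48 kPa


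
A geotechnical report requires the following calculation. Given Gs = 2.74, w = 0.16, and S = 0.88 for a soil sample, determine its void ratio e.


Result: 0.4982

Derivation:
Using the relation e = Gs * w / S
e = 2.74 * 0.16 / 0.88
e = 0.4982


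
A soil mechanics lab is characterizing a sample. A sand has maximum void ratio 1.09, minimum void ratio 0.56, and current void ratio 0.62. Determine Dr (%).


Result: 88.68 %

Derivation:
Using Dr = (e_max - e) / (e_max - e_min) * 100
e_max - e = 1.09 - 0.62 = 0.47
e_max - e_min = 1.09 - 0.56 = 0.53
Dr = 0.47 / 0.53 * 100
Dr = 88.68 %


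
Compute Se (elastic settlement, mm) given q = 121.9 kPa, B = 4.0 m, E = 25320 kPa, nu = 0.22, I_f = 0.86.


Using Se = q * B * (1 - nu^2) * I_f / E
1 - nu^2 = 1 - 0.22^2 = 0.9516
Se = 121.9 * 4.0 * 0.9516 * 0.86 / 25320
Se = 0.015760 m
Convert to mm: Se = 0.015760 * 1000 = 15.76 mm


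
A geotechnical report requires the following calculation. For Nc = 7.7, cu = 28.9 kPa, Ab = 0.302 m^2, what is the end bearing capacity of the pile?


Result: 67.2 kN

Derivation:
Using Qb = Nc * cu * Ab
Qb = 7.7 * 28.9 * 0.302
Qb = 67.2 kN


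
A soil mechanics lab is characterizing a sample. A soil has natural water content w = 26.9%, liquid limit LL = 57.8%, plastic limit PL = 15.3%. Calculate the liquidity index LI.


First compute the plasticity index:
PI = LL - PL = 57.8 - 15.3 = 42.5
Then compute the liquidity index:
LI = (w - PL) / PI
LI = (26.9 - 15.3) / 42.5
LI = 0.273


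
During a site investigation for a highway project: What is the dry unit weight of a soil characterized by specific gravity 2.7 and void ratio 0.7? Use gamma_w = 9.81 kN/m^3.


Using gamma_d = Gs * gamma_w / (1 + e)
gamma_d = 2.7 * 9.81 / (1 + 0.7)
gamma_d = 2.7 * 9.81 / 1.7
gamma_d = 15.581 kN/m^3


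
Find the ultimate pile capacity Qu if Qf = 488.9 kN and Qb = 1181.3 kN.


Using Qu = Qf + Qb
Qu = 488.9 + 1181.3
Qu = 1670.2 kN


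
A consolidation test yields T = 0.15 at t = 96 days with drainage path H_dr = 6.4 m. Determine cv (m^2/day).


Using cv = T * H_dr^2 / t
H_dr^2 = 6.4^2 = 40.96
cv = 0.15 * 40.96 / 96
cv = 0.064 m^2/day


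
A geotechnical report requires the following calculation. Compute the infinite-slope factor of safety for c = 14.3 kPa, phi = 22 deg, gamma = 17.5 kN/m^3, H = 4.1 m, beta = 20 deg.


Using Fs = c / (gamma*H*sin(beta)*cos(beta)) + tan(phi)/tan(beta)
Cohesion contribution = 14.3 / (17.5*4.1*sin(20)*cos(20))
Cohesion contribution = 0.620121
Friction contribution = tan(22)/tan(20) = 1.11005
Fs = 0.620121 + 1.11005
Fs = 1.73


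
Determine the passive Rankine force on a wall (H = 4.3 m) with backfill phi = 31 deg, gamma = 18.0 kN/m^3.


Compute passive earth pressure coefficient:
Kp = tan^2(45 + phi/2) = tan^2(60.5) = 3.124035
Compute passive force:
Pp = 0.5 * Kp * gamma * H^2
Pp = 0.5 * 3.124035 * 18.0 * 4.3^2
Pp = 519.87 kN/m


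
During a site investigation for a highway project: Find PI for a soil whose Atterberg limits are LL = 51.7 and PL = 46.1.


Result: 5.6

Derivation:
Using PI = LL - PL
PI = 51.7 - 46.1
PI = 5.6


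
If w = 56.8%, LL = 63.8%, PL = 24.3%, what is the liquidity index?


Result: 0.823

Derivation:
First compute the plasticity index:
PI = LL - PL = 63.8 - 24.3 = 39.5
Then compute the liquidity index:
LI = (w - PL) / PI
LI = (56.8 - 24.3) / 39.5
LI = 0.823


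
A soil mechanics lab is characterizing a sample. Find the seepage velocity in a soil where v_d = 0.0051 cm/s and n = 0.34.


Result: 0.015 cm/s

Derivation:
Using v_s = v_d / n
v_s = 0.0051 / 0.34
v_s = 0.015 cm/s


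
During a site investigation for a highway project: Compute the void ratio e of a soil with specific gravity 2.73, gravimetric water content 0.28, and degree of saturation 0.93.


Using the relation e = Gs * w / S
e = 2.73 * 0.28 / 0.93
e = 0.8219


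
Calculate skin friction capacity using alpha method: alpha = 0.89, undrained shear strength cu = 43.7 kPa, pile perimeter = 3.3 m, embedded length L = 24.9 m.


Using Qs = alpha * cu * perimeter * L
Qs = 0.89 * 43.7 * 3.3 * 24.9
Qs = 3195.84 kN


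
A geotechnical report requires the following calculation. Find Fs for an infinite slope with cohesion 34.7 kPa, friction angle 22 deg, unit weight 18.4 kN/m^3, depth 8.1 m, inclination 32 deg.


Using Fs = c / (gamma*H*sin(beta)*cos(beta)) + tan(phi)/tan(beta)
Cohesion contribution = 34.7 / (18.4*8.1*sin(32)*cos(32))
Cohesion contribution = 0.51808
Friction contribution = tan(22)/tan(32) = 0.646577
Fs = 0.51808 + 0.646577
Fs = 1.165


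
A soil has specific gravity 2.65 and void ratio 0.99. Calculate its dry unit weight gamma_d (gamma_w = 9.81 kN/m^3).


Using gamma_d = Gs * gamma_w / (1 + e)
gamma_d = 2.65 * 9.81 / (1 + 0.99)
gamma_d = 2.65 * 9.81 / 1.99
gamma_d = 13.064 kN/m^3


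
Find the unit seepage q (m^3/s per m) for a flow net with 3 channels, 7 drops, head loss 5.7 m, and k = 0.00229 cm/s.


Convert k to m/s for unit consistency with H:
k = 0.00229 cm/s = 0.00229 / 100 m/s = 2.29e-05 m/s
Using q = k * H * Nf / Nd
Nf / Nd = 3 / 7 = 0.4286
q = 2.29e-05 * 5.7 * 0.4286
q = 5.594e-05 m^3/s per m


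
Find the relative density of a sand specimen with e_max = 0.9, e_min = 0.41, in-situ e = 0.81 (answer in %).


Using Dr = (e_max - e) / (e_max - e_min) * 100
e_max - e = 0.9 - 0.81 = 0.09
e_max - e_min = 0.9 - 0.41 = 0.49
Dr = 0.09 / 0.49 * 100
Dr = 18.37 %


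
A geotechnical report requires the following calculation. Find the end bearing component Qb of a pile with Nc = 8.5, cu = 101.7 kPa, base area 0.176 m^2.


Result: 152.14 kN

Derivation:
Using Qb = Nc * cu * Ab
Qb = 8.5 * 101.7 * 0.176
Qb = 152.14 kN


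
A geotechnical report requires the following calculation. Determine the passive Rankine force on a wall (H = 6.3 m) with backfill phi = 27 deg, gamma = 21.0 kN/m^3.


Result: 1109.77 kN/m

Derivation:
Compute passive earth pressure coefficient:
Kp = tan^2(45 + phi/2) = tan^2(58.5) = 2.66294
Compute passive force:
Pp = 0.5 * Kp * gamma * H^2
Pp = 0.5 * 2.66294 * 21.0 * 6.3^2
Pp = 1109.77 kN/m


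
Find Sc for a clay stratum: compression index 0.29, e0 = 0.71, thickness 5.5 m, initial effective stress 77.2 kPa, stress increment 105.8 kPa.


Using Sc = Cc * H / (1 + e0) * log10((sigma0 + delta_sigma) / sigma0)
Stress ratio = (77.2 + 105.8) / 77.2 = 2.37047
log10(2.37047) = 0.374834
Cc * H / (1 + e0) = 0.29 * 5.5 / (1 + 0.71) = 0.932749
Sc = 0.932749 * 0.374834
Sc = 0.3496 m


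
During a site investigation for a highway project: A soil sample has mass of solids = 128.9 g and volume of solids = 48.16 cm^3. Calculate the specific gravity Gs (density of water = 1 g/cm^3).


Using Gs = m_s / (V_s * rho_w)
Since rho_w = 1 g/cm^3:
Gs = 128.9 / 48.16
Gs = 2.676


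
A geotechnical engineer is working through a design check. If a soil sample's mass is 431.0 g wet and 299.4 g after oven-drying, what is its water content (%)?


Using w = (m_wet - m_dry) / m_dry * 100
m_wet - m_dry = 431.0 - 299.4 = 131.6 g
w = 131.6 / 299.4 * 100
w = 43.95 %


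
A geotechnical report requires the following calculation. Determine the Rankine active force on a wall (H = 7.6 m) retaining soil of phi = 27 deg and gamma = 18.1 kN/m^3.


Compute active earth pressure coefficient:
Ka = tan^2(45 - phi/2) = tan^2(31.5) = 0.375525
Compute active force:
Pa = 0.5 * Ka * gamma * H^2
Pa = 0.5 * 0.375525 * 18.1 * 7.6^2
Pa = 196.3 kN/m


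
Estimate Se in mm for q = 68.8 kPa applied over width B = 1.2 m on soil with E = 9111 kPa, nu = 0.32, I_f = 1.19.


Using Se = q * B * (1 - nu^2) * I_f / E
1 - nu^2 = 1 - 0.32^2 = 0.8976
Se = 68.8 * 1.2 * 0.8976 * 1.19 / 9111
Se = 0.009679 m
Convert to mm: Se = 0.009679 * 1000 = 9.679 mm


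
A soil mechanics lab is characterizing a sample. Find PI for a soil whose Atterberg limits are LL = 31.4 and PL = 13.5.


Result: 17.9

Derivation:
Using PI = LL - PL
PI = 31.4 - 13.5
PI = 17.9


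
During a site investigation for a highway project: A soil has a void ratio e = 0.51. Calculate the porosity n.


Using the relation n = e / (1 + e)
n = 0.51 / (1 + 0.51)
n = 0.51 / 1.51
n = 0.3377


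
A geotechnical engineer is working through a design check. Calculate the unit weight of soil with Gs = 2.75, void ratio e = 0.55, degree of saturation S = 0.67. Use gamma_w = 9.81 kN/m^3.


Result: 19.737 kN/m^3

Derivation:
Using gamma = gamma_w * (Gs + S*e) / (1 + e)
Numerator: Gs + S*e = 2.75 + 0.67*0.55 = 3.1185
Denominator: 1 + e = 1 + 0.55 = 1.55
gamma = 9.81 * 3.1185 / 1.55
gamma = 19.737 kN/m^3


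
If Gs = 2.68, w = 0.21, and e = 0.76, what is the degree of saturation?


Using S = Gs * w / e
S = 2.68 * 0.21 / 0.76
S = 0.7405


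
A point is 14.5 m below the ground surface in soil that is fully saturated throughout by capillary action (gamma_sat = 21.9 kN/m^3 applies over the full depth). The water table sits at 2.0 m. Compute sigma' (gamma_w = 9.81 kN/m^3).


Result: 194.93 kPa

Derivation:
Total stress = gamma_sat * depth
sigma = 21.9 * 14.5 = 317.55 kPa
Pore water pressure u = gamma_w * (depth - d_wt)
u = 9.81 * (14.5 - 2.0) = 122.625 kPa
Effective stress = sigma - u
sigma' = 317.55 - 122.625 = 194.93 kPa


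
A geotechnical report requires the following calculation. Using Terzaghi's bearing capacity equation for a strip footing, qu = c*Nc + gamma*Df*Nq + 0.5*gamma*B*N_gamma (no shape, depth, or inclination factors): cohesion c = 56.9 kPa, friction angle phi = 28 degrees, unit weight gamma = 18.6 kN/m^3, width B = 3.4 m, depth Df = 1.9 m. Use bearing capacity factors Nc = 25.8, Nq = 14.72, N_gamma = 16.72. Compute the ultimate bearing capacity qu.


Result: 2516.91 kPa

Derivation:
Compute qu = c*Nc + gamma*Df*Nq + 0.5*gamma*B*N_gamma
Term 1: 56.9 * 25.8 = 1468.02
Term 2: 18.6 * 1.9 * 14.72 = 520.2048
Term 3: 0.5 * 18.6 * 3.4 * 16.72 = 528.6864
qu = 1468.02 + 520.2048 + 528.6864
qu = 2516.91 kPa


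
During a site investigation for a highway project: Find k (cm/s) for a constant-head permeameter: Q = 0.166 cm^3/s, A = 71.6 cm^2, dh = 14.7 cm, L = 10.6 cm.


Compute hydraulic gradient:
i = dh / L = 14.7 / 10.6 = 1.38679
Then apply Darcy's law:
k = Q / (A * i)
k = 0.166 / (71.6 * 1.38679)
k = 0.166 / 99.2943
k = 0.001672 cm/s


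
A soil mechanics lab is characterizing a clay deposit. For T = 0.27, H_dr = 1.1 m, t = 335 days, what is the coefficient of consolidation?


Using cv = T * H_dr^2 / t
H_dr^2 = 1.1^2 = 1.21
cv = 0.27 * 1.21 / 335
cv = 0.00098 m^2/day


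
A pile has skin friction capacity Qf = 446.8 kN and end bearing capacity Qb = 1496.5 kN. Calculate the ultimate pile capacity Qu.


Result: 1943.3 kN

Derivation:
Using Qu = Qf + Qb
Qu = 446.8 + 1496.5
Qu = 1943.3 kN


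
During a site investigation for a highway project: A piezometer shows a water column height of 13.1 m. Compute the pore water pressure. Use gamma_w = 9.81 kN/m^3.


Using u = gamma_w * h_w
u = 9.81 * 13.1
u = 128.51 kPa


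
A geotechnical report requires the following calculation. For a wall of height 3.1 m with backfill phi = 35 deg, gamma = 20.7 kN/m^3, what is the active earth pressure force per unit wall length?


Result: 26.95 kN/m

Derivation:
Compute active earth pressure coefficient:
Ka = tan^2(45 - phi/2) = tan^2(27.5) = 0.27099
Compute active force:
Pa = 0.5 * Ka * gamma * H^2
Pa = 0.5 * 0.27099 * 20.7 * 3.1^2
Pa = 26.95 kN/m


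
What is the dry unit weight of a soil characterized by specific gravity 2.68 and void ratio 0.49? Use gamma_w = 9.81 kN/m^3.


Using gamma_d = Gs * gamma_w / (1 + e)
gamma_d = 2.68 * 9.81 / (1 + 0.49)
gamma_d = 2.68 * 9.81 / 1.49
gamma_d = 17.645 kN/m^3


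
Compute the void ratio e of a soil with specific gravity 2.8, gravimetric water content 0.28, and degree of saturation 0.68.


Using the relation e = Gs * w / S
e = 2.8 * 0.28 / 0.68
e = 1.1529


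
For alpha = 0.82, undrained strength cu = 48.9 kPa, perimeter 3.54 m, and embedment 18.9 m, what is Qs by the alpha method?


Using Qs = alpha * cu * perimeter * L
Qs = 0.82 * 48.9 * 3.54 * 18.9
Qs = 2682.8 kN


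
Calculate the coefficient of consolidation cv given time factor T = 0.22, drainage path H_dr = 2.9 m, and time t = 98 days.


Using cv = T * H_dr^2 / t
H_dr^2 = 2.9^2 = 8.41
cv = 0.22 * 8.41 / 98
cv = 0.01888 m^2/day


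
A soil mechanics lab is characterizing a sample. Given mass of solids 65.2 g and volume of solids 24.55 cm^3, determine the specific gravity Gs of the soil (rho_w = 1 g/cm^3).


Using Gs = m_s / (V_s * rho_w)
Since rho_w = 1 g/cm^3:
Gs = 65.2 / 24.55
Gs = 2.656


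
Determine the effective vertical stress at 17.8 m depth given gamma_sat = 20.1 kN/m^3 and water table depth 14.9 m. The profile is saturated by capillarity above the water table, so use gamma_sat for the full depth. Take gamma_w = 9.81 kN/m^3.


Total stress = gamma_sat * depth
sigma = 20.1 * 17.8 = 357.78 kPa
Pore water pressure u = gamma_w * (depth - d_wt)
u = 9.81 * (17.8 - 14.9) = 28.449 kPa
Effective stress = sigma - u
sigma' = 357.78 - 28.449 = 329.33 kPa


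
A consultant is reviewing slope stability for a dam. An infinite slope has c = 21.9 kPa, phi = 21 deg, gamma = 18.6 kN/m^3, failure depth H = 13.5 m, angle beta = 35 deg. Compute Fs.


Result: 0.734

Derivation:
Using Fs = c / (gamma*H*sin(beta)*cos(beta)) + tan(phi)/tan(beta)
Cohesion contribution = 21.9 / (18.6*13.5*sin(35)*cos(35))
Cohesion contribution = 0.185627
Friction contribution = tan(21)/tan(35) = 0.548215
Fs = 0.185627 + 0.548215
Fs = 0.734


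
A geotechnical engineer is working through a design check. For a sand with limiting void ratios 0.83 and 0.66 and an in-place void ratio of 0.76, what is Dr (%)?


Using Dr = (e_max - e) / (e_max - e_min) * 100
e_max - e = 0.83 - 0.76 = 0.07
e_max - e_min = 0.83 - 0.66 = 0.17
Dr = 0.07 / 0.17 * 100
Dr = 41.18 %


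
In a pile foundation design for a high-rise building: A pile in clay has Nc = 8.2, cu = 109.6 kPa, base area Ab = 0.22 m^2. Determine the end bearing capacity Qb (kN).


Using Qb = Nc * cu * Ab
Qb = 8.2 * 109.6 * 0.22
Qb = 197.72 kN


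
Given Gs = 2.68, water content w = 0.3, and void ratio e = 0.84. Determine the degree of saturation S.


Using S = Gs * w / e
S = 2.68 * 0.3 / 0.84
S = 0.9571


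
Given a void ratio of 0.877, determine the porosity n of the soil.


Using the relation n = e / (1 + e)
n = 0.877 / (1 + 0.877)
n = 0.877 / 1.877
n = 0.4672


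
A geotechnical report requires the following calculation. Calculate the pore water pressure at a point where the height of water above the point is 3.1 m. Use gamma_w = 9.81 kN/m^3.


Result: 30.41 kPa

Derivation:
Using u = gamma_w * h_w
u = 9.81 * 3.1
u = 30.41 kPa


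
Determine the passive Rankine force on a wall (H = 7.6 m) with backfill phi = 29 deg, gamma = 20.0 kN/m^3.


Compute passive earth pressure coefficient:
Kp = tan^2(45 + phi/2) = tan^2(59.5) = 2.88206
Compute passive force:
Pp = 0.5 * Kp * gamma * H^2
Pp = 0.5 * 2.88206 * 20.0 * 7.6^2
Pp = 1664.68 kN/m


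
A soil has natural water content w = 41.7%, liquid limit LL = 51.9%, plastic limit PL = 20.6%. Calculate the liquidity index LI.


First compute the plasticity index:
PI = LL - PL = 51.9 - 20.6 = 31.3
Then compute the liquidity index:
LI = (w - PL) / PI
LI = (41.7 - 20.6) / 31.3
LI = 0.674


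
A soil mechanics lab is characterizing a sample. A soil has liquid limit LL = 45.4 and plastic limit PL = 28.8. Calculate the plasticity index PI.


Using PI = LL - PL
PI = 45.4 - 28.8
PI = 16.6


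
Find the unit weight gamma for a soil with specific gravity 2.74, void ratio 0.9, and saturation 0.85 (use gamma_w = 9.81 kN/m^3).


Result: 18.097 kN/m^3

Derivation:
Using gamma = gamma_w * (Gs + S*e) / (1 + e)
Numerator: Gs + S*e = 2.74 + 0.85*0.9 = 3.505
Denominator: 1 + e = 1 + 0.9 = 1.9
gamma = 9.81 * 3.505 / 1.9
gamma = 18.097 kN/m^3


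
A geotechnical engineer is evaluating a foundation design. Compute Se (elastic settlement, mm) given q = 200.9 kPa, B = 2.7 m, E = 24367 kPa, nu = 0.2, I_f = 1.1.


Using Se = q * B * (1 - nu^2) * I_f / E
1 - nu^2 = 1 - 0.2^2 = 0.96
Se = 200.9 * 2.7 * 0.96 * 1.1 / 24367
Se = 0.023507 m
Convert to mm: Se = 0.023507 * 1000 = 23.507 mm


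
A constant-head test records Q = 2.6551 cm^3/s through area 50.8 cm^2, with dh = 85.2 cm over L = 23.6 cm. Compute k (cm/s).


Result: 0.014477 cm/s

Derivation:
Compute hydraulic gradient:
i = dh / L = 85.2 / 23.6 = 3.61017
Then apply Darcy's law:
k = Q / (A * i)
k = 2.6551 / (50.8 * 3.61017)
k = 2.6551 / 183.397
k = 0.014477 cm/s


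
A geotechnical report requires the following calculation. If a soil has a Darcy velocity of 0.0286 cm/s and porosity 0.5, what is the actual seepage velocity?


Using v_s = v_d / n
v_s = 0.0286 / 0.5
v_s = 0.0572 cm/s


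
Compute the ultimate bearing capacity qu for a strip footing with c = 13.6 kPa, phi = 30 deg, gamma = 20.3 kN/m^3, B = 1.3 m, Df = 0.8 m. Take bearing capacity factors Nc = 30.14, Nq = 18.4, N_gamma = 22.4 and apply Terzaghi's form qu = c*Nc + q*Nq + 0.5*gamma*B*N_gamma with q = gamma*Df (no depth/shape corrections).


Result: 1004.29 kPa

Derivation:
Compute qu = c*Nc + gamma*Df*Nq + 0.5*gamma*B*N_gamma
Term 1: 13.6 * 30.14 = 409.904
Term 2: 20.3 * 0.8 * 18.4 = 298.816
Term 3: 0.5 * 20.3 * 1.3 * 22.4 = 295.568
qu = 409.904 + 298.816 + 295.568
qu = 1004.29 kPa


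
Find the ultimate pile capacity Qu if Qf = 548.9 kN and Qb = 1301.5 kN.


Using Qu = Qf + Qb
Qu = 548.9 + 1301.5
Qu = 1850.4 kN


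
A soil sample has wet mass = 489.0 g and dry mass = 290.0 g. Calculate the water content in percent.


Result: 68.62 %

Derivation:
Using w = (m_wet - m_dry) / m_dry * 100
m_wet - m_dry = 489.0 - 290.0 = 199.0 g
w = 199.0 / 290.0 * 100
w = 68.62 %


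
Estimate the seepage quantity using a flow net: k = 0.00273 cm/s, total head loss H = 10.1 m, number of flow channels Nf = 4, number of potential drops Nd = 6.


Result: 0.0001838 m^3/s per m

Derivation:
Convert k to m/s for unit consistency with H:
k = 0.00273 cm/s = 0.00273 / 100 m/s = 2.73e-05 m/s
Using q = k * H * Nf / Nd
Nf / Nd = 4 / 6 = 0.6667
q = 2.73e-05 * 10.1 * 0.6667
q = 0.0001838 m^3/s per m


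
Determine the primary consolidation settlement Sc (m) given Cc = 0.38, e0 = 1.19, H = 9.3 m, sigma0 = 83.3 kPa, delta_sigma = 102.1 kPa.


Result: 0.5607 m

Derivation:
Using Sc = Cc * H / (1 + e0) * log10((sigma0 + delta_sigma) / sigma0)
Stress ratio = (83.3 + 102.1) / 83.3 = 2.22569
log10(2.22569) = 0.347465
Cc * H / (1 + e0) = 0.38 * 9.3 / (1 + 1.19) = 1.6137
Sc = 1.6137 * 0.347465
Sc = 0.5607 m


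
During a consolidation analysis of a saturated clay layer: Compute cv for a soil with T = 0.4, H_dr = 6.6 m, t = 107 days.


Result: 0.16284 m^2/day

Derivation:
Using cv = T * H_dr^2 / t
H_dr^2 = 6.6^2 = 43.56
cv = 0.4 * 43.56 / 107
cv = 0.16284 m^2/day


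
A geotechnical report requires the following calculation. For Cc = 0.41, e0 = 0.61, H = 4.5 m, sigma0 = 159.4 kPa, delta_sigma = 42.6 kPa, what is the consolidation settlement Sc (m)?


Using Sc = Cc * H / (1 + e0) * log10((sigma0 + delta_sigma) / sigma0)
Stress ratio = (159.4 + 42.6) / 159.4 = 1.26725
log10(1.26725) = 0.102863
Cc * H / (1 + e0) = 0.41 * 4.5 / (1 + 0.61) = 1.14596
Sc = 1.14596 * 0.102863
Sc = 0.1179 m


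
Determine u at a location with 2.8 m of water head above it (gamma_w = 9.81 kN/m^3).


Result: 27.47 kPa

Derivation:
Using u = gamma_w * h_w
u = 9.81 * 2.8
u = 27.47 kPa


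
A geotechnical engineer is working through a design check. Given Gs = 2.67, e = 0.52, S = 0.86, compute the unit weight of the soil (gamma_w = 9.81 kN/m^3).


Using gamma = gamma_w * (Gs + S*e) / (1 + e)
Numerator: Gs + S*e = 2.67 + 0.86*0.52 = 3.1172
Denominator: 1 + e = 1 + 0.52 = 1.52
gamma = 9.81 * 3.1172 / 1.52
gamma = 20.118 kN/m^3


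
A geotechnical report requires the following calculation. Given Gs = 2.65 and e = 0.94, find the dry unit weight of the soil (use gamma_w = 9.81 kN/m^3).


Using gamma_d = Gs * gamma_w / (1 + e)
gamma_d = 2.65 * 9.81 / (1 + 0.94)
gamma_d = 2.65 * 9.81 / 1.94
gamma_d = 13.4 kN/m^3


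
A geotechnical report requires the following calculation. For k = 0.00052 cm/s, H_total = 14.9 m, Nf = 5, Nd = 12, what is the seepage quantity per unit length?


Result: 3.228e-05 m^3/s per m

Derivation:
Convert k to m/s for unit consistency with H:
k = 0.00052 cm/s = 0.00052 / 100 m/s = 5.2e-06 m/s
Using q = k * H * Nf / Nd
Nf / Nd = 5 / 12 = 0.4167
q = 5.2e-06 * 14.9 * 0.4167
q = 3.228e-05 m^3/s per m


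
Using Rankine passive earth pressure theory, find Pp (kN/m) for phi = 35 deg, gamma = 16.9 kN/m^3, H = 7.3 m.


Result: 1661.69 kN/m

Derivation:
Compute passive earth pressure coefficient:
Kp = tan^2(45 + phi/2) = tan^2(62.5) = 3.690172
Compute passive force:
Pp = 0.5 * Kp * gamma * H^2
Pp = 0.5 * 3.690172 * 16.9 * 7.3^2
Pp = 1661.69 kN/m


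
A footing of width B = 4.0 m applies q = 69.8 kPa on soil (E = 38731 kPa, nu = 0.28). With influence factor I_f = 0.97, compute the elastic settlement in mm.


Result: 6.444 mm

Derivation:
Using Se = q * B * (1 - nu^2) * I_f / E
1 - nu^2 = 1 - 0.28^2 = 0.9216
Se = 69.8 * 4.0 * 0.9216 * 0.97 / 38731
Se = 0.006444 m
Convert to mm: Se = 0.006444 * 1000 = 6.444 mm


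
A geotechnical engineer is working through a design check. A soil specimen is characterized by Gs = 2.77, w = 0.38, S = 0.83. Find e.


Using the relation e = Gs * w / S
e = 2.77 * 0.38 / 0.83
e = 1.2682


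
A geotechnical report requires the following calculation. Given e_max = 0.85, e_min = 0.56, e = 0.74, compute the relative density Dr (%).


Using Dr = (e_max - e) / (e_max - e_min) * 100
e_max - e = 0.85 - 0.74 = 0.11
e_max - e_min = 0.85 - 0.56 = 0.29
Dr = 0.11 / 0.29 * 100
Dr = 37.93 %


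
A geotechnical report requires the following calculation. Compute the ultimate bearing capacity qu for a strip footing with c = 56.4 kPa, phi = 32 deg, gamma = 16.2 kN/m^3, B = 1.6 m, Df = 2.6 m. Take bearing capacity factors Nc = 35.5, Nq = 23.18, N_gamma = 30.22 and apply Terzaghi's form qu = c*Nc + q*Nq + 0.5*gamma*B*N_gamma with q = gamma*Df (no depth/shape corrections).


Compute qu = c*Nc + gamma*Df*Nq + 0.5*gamma*B*N_gamma
Term 1: 56.4 * 35.5 = 2002.2
Term 2: 16.2 * 2.6 * 23.18 = 976.3416
Term 3: 0.5 * 16.2 * 1.6 * 30.22 = 391.6512
qu = 2002.2 + 976.3416 + 391.6512
qu = 3370.19 kPa


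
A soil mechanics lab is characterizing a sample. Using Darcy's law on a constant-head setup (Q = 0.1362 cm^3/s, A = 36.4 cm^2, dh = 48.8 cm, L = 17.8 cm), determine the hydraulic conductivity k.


Result: 0.001365 cm/s

Derivation:
Compute hydraulic gradient:
i = dh / L = 48.8 / 17.8 = 2.74157
Then apply Darcy's law:
k = Q / (A * i)
k = 0.1362 / (36.4 * 2.74157)
k = 0.1362 / 99.7933
k = 0.001365 cm/s


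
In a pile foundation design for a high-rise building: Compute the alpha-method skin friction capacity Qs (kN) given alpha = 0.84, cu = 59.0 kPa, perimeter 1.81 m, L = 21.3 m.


Result: 1910.69 kN

Derivation:
Using Qs = alpha * cu * perimeter * L
Qs = 0.84 * 59.0 * 1.81 * 21.3
Qs = 1910.69 kN


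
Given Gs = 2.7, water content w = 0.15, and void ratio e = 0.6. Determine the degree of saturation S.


Result: 0.675

Derivation:
Using S = Gs * w / e
S = 2.7 * 0.15 / 0.6
S = 0.675


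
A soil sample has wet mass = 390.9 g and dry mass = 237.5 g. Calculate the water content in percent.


Using w = (m_wet - m_dry) / m_dry * 100
m_wet - m_dry = 390.9 - 237.5 = 153.4 g
w = 153.4 / 237.5 * 100
w = 64.59 %


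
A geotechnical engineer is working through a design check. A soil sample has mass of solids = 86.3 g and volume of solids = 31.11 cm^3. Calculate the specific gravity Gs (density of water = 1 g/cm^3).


Using Gs = m_s / (V_s * rho_w)
Since rho_w = 1 g/cm^3:
Gs = 86.3 / 31.11
Gs = 2.774


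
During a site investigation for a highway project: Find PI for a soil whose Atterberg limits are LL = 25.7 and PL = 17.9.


Using PI = LL - PL
PI = 25.7 - 17.9
PI = 7.8


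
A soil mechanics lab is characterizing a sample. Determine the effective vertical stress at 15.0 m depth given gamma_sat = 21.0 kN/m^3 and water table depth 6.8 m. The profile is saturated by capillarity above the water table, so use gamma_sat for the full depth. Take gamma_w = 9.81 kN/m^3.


Result: 234.56 kPa

Derivation:
Total stress = gamma_sat * depth
sigma = 21.0 * 15.0 = 315.0 kPa
Pore water pressure u = gamma_w * (depth - d_wt)
u = 9.81 * (15.0 - 6.8) = 80.442 kPa
Effective stress = sigma - u
sigma' = 315.0 - 80.442 = 234.56 kPa


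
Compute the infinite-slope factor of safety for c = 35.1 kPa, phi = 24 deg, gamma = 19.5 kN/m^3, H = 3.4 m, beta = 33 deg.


Using Fs = c / (gamma*H*sin(beta)*cos(beta)) + tan(phi)/tan(beta)
Cohesion contribution = 35.1 / (19.5*3.4*sin(33)*cos(33))
Cohesion contribution = 1.15903
Friction contribution = tan(24)/tan(33) = 0.685592
Fs = 1.15903 + 0.685592
Fs = 1.845


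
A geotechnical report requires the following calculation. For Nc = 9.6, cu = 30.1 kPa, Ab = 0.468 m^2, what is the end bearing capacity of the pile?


Using Qb = Nc * cu * Ab
Qb = 9.6 * 30.1 * 0.468
Qb = 135.23 kN


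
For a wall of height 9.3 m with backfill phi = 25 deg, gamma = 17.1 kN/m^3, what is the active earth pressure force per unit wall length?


Compute active earth pressure coefficient:
Ka = tan^2(45 - phi/2) = tan^2(32.5) = 0.405859
Compute active force:
Pa = 0.5 * Ka * gamma * H^2
Pa = 0.5 * 0.405859 * 17.1 * 9.3^2
Pa = 300.13 kN/m


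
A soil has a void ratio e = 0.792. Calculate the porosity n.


Using the relation n = e / (1 + e)
n = 0.792 / (1 + 0.792)
n = 0.792 / 1.792
n = 0.442


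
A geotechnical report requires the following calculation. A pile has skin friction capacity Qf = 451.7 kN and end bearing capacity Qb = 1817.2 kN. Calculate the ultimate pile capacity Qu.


Using Qu = Qf + Qb
Qu = 451.7 + 1817.2
Qu = 2268.9 kN


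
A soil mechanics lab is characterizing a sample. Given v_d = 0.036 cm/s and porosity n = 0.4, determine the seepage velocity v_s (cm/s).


Using v_s = v_d / n
v_s = 0.036 / 0.4
v_s = 0.09 cm/s


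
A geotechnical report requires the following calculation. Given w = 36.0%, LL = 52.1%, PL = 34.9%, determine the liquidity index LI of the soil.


Result: 0.064

Derivation:
First compute the plasticity index:
PI = LL - PL = 52.1 - 34.9 = 17.2
Then compute the liquidity index:
LI = (w - PL) / PI
LI = (36.0 - 34.9) / 17.2
LI = 0.064


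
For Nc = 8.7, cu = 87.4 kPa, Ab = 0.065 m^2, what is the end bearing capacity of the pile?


Using Qb = Nc * cu * Ab
Qb = 8.7 * 87.4 * 0.065
Qb = 49.42 kN


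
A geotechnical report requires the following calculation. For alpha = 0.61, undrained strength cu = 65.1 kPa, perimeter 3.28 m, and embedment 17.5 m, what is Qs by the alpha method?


Using Qs = alpha * cu * perimeter * L
Qs = 0.61 * 65.1 * 3.28 * 17.5
Qs = 2279.41 kN


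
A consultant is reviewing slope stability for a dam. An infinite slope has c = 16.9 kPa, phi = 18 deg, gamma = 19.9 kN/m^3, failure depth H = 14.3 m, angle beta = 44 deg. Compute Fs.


Using Fs = c / (gamma*H*sin(beta)*cos(beta)) + tan(phi)/tan(beta)
Cohesion contribution = 16.9 / (19.9*14.3*sin(44)*cos(44))
Cohesion contribution = 0.118848
Friction contribution = tan(18)/tan(44) = 0.336464
Fs = 0.118848 + 0.336464
Fs = 0.455


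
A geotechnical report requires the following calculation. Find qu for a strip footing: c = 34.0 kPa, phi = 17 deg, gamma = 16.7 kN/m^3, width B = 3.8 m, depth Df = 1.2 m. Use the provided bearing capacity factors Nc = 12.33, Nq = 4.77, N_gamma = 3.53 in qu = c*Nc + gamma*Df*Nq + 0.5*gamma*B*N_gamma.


Result: 626.82 kPa

Derivation:
Compute qu = c*Nc + gamma*Df*Nq + 0.5*gamma*B*N_gamma
Term 1: 34.0 * 12.33 = 419.22
Term 2: 16.7 * 1.2 * 4.77 = 95.5908
Term 3: 0.5 * 16.7 * 3.8 * 3.53 = 112.0069
qu = 419.22 + 95.5908 + 112.0069
qu = 626.82 kPa


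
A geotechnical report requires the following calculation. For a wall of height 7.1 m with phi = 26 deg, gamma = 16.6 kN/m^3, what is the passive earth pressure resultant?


Compute passive earth pressure coefficient:
Kp = tan^2(45 + phi/2) = tan^2(58.0) = 2.561071
Compute passive force:
Pp = 0.5 * Kp * gamma * H^2
Pp = 0.5 * 2.561071 * 16.6 * 7.1^2
Pp = 1071.56 kN/m


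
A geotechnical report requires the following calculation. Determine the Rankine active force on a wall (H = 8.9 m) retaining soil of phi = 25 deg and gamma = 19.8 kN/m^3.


Result: 318.27 kN/m

Derivation:
Compute active earth pressure coefficient:
Ka = tan^2(45 - phi/2) = tan^2(32.5) = 0.405859
Compute active force:
Pa = 0.5 * Ka * gamma * H^2
Pa = 0.5 * 0.405859 * 19.8 * 8.9^2
Pa = 318.27 kN/m


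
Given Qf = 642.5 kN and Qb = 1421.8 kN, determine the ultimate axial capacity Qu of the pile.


Using Qu = Qf + Qb
Qu = 642.5 + 1421.8
Qu = 2064.3 kN


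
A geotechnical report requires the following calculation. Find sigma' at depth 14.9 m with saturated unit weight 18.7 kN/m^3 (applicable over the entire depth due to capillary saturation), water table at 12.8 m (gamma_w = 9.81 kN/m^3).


Result: 258.03 kPa

Derivation:
Total stress = gamma_sat * depth
sigma = 18.7 * 14.9 = 278.63 kPa
Pore water pressure u = gamma_w * (depth - d_wt)
u = 9.81 * (14.9 - 12.8) = 20.601 kPa
Effective stress = sigma - u
sigma' = 278.63 - 20.601 = 258.03 kPa


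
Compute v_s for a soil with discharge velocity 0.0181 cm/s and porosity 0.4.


Using v_s = v_d / n
v_s = 0.0181 / 0.4
v_s = 0.04525 cm/s


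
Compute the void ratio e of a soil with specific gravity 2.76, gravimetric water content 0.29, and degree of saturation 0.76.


Using the relation e = Gs * w / S
e = 2.76 * 0.29 / 0.76
e = 1.0532


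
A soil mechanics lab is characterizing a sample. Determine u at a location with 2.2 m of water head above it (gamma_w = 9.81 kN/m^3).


Using u = gamma_w * h_w
u = 9.81 * 2.2
u = 21.58 kPa


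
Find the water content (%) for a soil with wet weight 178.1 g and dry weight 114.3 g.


Result: 55.82 %

Derivation:
Using w = (m_wet - m_dry) / m_dry * 100
m_wet - m_dry = 178.1 - 114.3 = 63.8 g
w = 63.8 / 114.3 * 100
w = 55.82 %


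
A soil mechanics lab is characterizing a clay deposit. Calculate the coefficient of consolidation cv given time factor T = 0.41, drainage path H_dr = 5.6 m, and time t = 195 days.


Using cv = T * H_dr^2 / t
H_dr^2 = 5.6^2 = 31.36
cv = 0.41 * 31.36 / 195
cv = 0.06594 m^2/day


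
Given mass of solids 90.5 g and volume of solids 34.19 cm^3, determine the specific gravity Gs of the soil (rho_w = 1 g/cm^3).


Using Gs = m_s / (V_s * rho_w)
Since rho_w = 1 g/cm^3:
Gs = 90.5 / 34.19
Gs = 2.647


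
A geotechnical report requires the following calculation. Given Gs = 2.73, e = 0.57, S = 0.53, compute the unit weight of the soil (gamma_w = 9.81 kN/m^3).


Using gamma = gamma_w * (Gs + S*e) / (1 + e)
Numerator: Gs + S*e = 2.73 + 0.53*0.57 = 3.0321
Denominator: 1 + e = 1 + 0.57 = 1.57
gamma = 9.81 * 3.0321 / 1.57
gamma = 18.946 kN/m^3


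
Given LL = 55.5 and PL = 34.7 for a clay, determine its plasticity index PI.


Using PI = LL - PL
PI = 55.5 - 34.7
PI = 20.8


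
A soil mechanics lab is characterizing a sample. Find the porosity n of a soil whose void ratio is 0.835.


Result: 0.455

Derivation:
Using the relation n = e / (1 + e)
n = 0.835 / (1 + 0.835)
n = 0.835 / 1.835
n = 0.455


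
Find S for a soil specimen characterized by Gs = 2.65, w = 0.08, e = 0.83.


Result: 0.2554

Derivation:
Using S = Gs * w / e
S = 2.65 * 0.08 / 0.83
S = 0.2554


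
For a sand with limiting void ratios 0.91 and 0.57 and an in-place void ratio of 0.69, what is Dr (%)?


Result: 64.71 %

Derivation:
Using Dr = (e_max - e) / (e_max - e_min) * 100
e_max - e = 0.91 - 0.69 = 0.22
e_max - e_min = 0.91 - 0.57 = 0.34
Dr = 0.22 / 0.34 * 100
Dr = 64.71 %


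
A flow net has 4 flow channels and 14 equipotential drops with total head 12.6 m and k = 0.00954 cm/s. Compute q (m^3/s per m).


Result: 0.0003434 m^3/s per m

Derivation:
Convert k to m/s for unit consistency with H:
k = 0.00954 cm/s = 0.00954 / 100 m/s = 9.54e-05 m/s
Using q = k * H * Nf / Nd
Nf / Nd = 4 / 14 = 0.2857
q = 9.54e-05 * 12.6 * 0.2857
q = 0.0003434 m^3/s per m


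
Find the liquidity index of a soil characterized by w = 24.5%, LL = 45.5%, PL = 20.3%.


First compute the plasticity index:
PI = LL - PL = 45.5 - 20.3 = 25.2
Then compute the liquidity index:
LI = (w - PL) / PI
LI = (24.5 - 20.3) / 25.2
LI = 0.167


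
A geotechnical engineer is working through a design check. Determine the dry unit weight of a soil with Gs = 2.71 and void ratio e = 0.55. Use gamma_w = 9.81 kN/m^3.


Result: 17.152 kN/m^3

Derivation:
Using gamma_d = Gs * gamma_w / (1 + e)
gamma_d = 2.71 * 9.81 / (1 + 0.55)
gamma_d = 2.71 * 9.81 / 1.55
gamma_d = 17.152 kN/m^3


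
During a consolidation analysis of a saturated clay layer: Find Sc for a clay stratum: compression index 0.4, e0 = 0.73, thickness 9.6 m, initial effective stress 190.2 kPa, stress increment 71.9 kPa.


Using Sc = Cc * H / (1 + e0) * log10((sigma0 + delta_sigma) / sigma0)
Stress ratio = (190.2 + 71.9) / 190.2 = 1.37802
log10(1.37802) = 0.139257
Cc * H / (1 + e0) = 0.4 * 9.6 / (1 + 0.73) = 2.21965
Sc = 2.21965 * 0.139257
Sc = 0.3091 m


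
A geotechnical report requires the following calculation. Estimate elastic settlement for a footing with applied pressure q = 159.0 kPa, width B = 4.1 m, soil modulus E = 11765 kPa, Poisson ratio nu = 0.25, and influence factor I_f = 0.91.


Using Se = q * B * (1 - nu^2) * I_f / E
1 - nu^2 = 1 - 0.25^2 = 0.9375
Se = 159.0 * 4.1 * 0.9375 * 0.91 / 11765
Se = 0.047272 m
Convert to mm: Se = 0.047272 * 1000 = 47.272 mm


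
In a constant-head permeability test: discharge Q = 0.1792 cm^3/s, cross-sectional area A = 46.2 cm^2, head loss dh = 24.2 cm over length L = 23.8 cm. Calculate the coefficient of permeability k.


Compute hydraulic gradient:
i = dh / L = 24.2 / 23.8 = 1.01681
Then apply Darcy's law:
k = Q / (A * i)
k = 0.1792 / (46.2 * 1.01681)
k = 0.1792 / 46.9765
k = 0.003815 cm/s


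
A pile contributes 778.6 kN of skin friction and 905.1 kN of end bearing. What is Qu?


Result: 1683.7 kN

Derivation:
Using Qu = Qf + Qb
Qu = 778.6 + 905.1
Qu = 1683.7 kN


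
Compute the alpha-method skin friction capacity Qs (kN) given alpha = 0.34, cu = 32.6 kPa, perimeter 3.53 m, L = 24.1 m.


Using Qs = alpha * cu * perimeter * L
Qs = 0.34 * 32.6 * 3.53 * 24.1
Qs = 942.95 kN


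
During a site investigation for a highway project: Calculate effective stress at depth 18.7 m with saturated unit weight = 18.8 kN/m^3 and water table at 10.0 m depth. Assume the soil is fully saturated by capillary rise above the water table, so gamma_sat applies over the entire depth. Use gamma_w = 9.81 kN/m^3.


Result: 266.21 kPa

Derivation:
Total stress = gamma_sat * depth
sigma = 18.8 * 18.7 = 351.56 kPa
Pore water pressure u = gamma_w * (depth - d_wt)
u = 9.81 * (18.7 - 10.0) = 85.347 kPa
Effective stress = sigma - u
sigma' = 351.56 - 85.347 = 266.21 kPa


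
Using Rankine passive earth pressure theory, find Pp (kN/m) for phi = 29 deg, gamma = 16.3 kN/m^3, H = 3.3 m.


Result: 255.79 kN/m

Derivation:
Compute passive earth pressure coefficient:
Kp = tan^2(45 + phi/2) = tan^2(59.5) = 2.88206
Compute passive force:
Pp = 0.5 * Kp * gamma * H^2
Pp = 0.5 * 2.88206 * 16.3 * 3.3^2
Pp = 255.79 kN/m


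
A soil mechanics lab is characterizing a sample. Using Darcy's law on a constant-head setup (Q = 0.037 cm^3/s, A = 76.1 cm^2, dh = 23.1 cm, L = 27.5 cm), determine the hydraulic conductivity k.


Compute hydraulic gradient:
i = dh / L = 23.1 / 27.5 = 0.84
Then apply Darcy's law:
k = Q / (A * i)
k = 0.037 / (76.1 * 0.84)
k = 0.037 / 63.924
k = 0.000579 cm/s


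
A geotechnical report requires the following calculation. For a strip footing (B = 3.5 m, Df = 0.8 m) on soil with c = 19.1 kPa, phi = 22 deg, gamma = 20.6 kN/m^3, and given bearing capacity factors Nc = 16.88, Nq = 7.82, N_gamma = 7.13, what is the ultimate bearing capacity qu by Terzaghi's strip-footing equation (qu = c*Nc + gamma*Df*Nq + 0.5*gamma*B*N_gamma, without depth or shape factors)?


Compute qu = c*Nc + gamma*Df*Nq + 0.5*gamma*B*N_gamma
Term 1: 19.1 * 16.88 = 322.408
Term 2: 20.6 * 0.8 * 7.82 = 128.8736
Term 3: 0.5 * 20.6 * 3.5 * 7.13 = 257.0365
qu = 322.408 + 128.8736 + 257.0365
qu = 708.32 kPa


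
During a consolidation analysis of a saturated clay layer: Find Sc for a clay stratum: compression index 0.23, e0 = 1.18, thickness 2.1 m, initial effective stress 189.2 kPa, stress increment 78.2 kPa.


Result: 0.0333 m

Derivation:
Using Sc = Cc * H / (1 + e0) * log10((sigma0 + delta_sigma) / sigma0)
Stress ratio = (189.2 + 78.2) / 189.2 = 1.41332
log10(1.41332) = 0.15024
Cc * H / (1 + e0) = 0.23 * 2.1 / (1 + 1.18) = 0.22156
Sc = 0.22156 * 0.15024
Sc = 0.0333 m


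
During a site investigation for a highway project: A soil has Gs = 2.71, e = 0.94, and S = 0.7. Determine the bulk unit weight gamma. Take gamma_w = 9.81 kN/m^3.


Using gamma = gamma_w * (Gs + S*e) / (1 + e)
Numerator: Gs + S*e = 2.71 + 0.7*0.94 = 3.368
Denominator: 1 + e = 1 + 0.94 = 1.94
gamma = 9.81 * 3.368 / 1.94
gamma = 17.031 kN/m^3


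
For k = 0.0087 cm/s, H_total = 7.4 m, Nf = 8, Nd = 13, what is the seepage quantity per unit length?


Result: 0.0003962 m^3/s per m

Derivation:
Convert k to m/s for unit consistency with H:
k = 0.0087 cm/s = 0.0087 / 100 m/s = 8.7e-05 m/s
Using q = k * H * Nf / Nd
Nf / Nd = 8 / 13 = 0.6154
q = 8.7e-05 * 7.4 * 0.6154
q = 0.0003962 m^3/s per m
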